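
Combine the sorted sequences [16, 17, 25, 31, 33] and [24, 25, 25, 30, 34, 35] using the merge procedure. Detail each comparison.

Merging process:

Compare 16 vs 24: take 16 from left. Merged: [16]
Compare 17 vs 24: take 17 from left. Merged: [16, 17]
Compare 25 vs 24: take 24 from right. Merged: [16, 17, 24]
Compare 25 vs 25: take 25 from left. Merged: [16, 17, 24, 25]
Compare 31 vs 25: take 25 from right. Merged: [16, 17, 24, 25, 25]
Compare 31 vs 25: take 25 from right. Merged: [16, 17, 24, 25, 25, 25]
Compare 31 vs 30: take 30 from right. Merged: [16, 17, 24, 25, 25, 25, 30]
Compare 31 vs 34: take 31 from left. Merged: [16, 17, 24, 25, 25, 25, 30, 31]
Compare 33 vs 34: take 33 from left. Merged: [16, 17, 24, 25, 25, 25, 30, 31, 33]
Append remaining from right: [34, 35]. Merged: [16, 17, 24, 25, 25, 25, 30, 31, 33, 34, 35]

Final merged array: [16, 17, 24, 25, 25, 25, 30, 31, 33, 34, 35]
Total comparisons: 9

The merged array is [16, 17, 24, 25, 25, 25, 30, 31, 33, 34, 35], requiring 9 comparisons. The merge step runs in O(n) time where n is the total number of elements.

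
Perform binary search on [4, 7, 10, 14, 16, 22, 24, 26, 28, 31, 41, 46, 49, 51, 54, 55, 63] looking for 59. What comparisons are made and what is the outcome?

Binary search for 59 in [4, 7, 10, 14, 16, 22, 24, 26, 28, 31, 41, 46, 49, 51, 54, 55, 63]:

lo=0, hi=16, mid=8, arr[mid]=28 -> 28 < 59, search right half
lo=9, hi=16, mid=12, arr[mid]=49 -> 49 < 59, search right half
lo=13, hi=16, mid=14, arr[mid]=54 -> 54 < 59, search right half
lo=15, hi=16, mid=15, arr[mid]=55 -> 55 < 59, search right half
lo=16, hi=16, mid=16, arr[mid]=63 -> 63 > 59, search left half
lo=16 > hi=15, target 59 not found

Binary search determines that 59 is not in the array after 5 comparisons. The search space was exhausted without finding the target.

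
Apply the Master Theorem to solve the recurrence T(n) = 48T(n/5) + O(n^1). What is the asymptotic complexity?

Master Theorem for T(n) = 48T(n/5) + O(n^1):

a = 48, b = 5, c = 1
log_b(a) = log_5(48) = 2.4053

Case 1: c = 1 < log_5(48) = 2.4053
T(n) = O(n^(log_5 48))

For T(n) = 48T(n/5) + O(n^1): log_5(48) = 2.4053. This is Case 1 of the Master Theorem (c < log_b(a), work dominated by leaves), giving O(n^(log_5 48)).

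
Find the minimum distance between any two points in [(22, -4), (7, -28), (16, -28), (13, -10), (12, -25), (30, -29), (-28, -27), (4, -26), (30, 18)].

Computing all pairwise distances among 9 points:

d((22, -4), (7, -28)) = 28.3019
d((22, -4), (16, -28)) = 24.7386
d((22, -4), (13, -10)) = 10.8167
d((22, -4), (12, -25)) = 23.2594
d((22, -4), (30, -29)) = 26.2488
d((22, -4), (-28, -27)) = 55.0364
d((22, -4), (4, -26)) = 28.4253
d((22, -4), (30, 18)) = 23.4094
d((7, -28), (16, -28)) = 9.0
d((7, -28), (13, -10)) = 18.9737
d((7, -28), (12, -25)) = 5.831
d((7, -28), (30, -29)) = 23.0217
d((7, -28), (-28, -27)) = 35.0143
d((7, -28), (4, -26)) = 3.6056 <-- minimum
d((7, -28), (30, 18)) = 51.4296
d((16, -28), (13, -10)) = 18.2483
d((16, -28), (12, -25)) = 5.0
d((16, -28), (30, -29)) = 14.0357
d((16, -28), (-28, -27)) = 44.0114
d((16, -28), (4, -26)) = 12.1655
d((16, -28), (30, 18)) = 48.0833
d((13, -10), (12, -25)) = 15.0333
d((13, -10), (30, -29)) = 25.4951
d((13, -10), (-28, -27)) = 44.3847
d((13, -10), (4, -26)) = 18.3576
d((13, -10), (30, 18)) = 32.7567
d((12, -25), (30, -29)) = 18.4391
d((12, -25), (-28, -27)) = 40.05
d((12, -25), (4, -26)) = 8.0623
d((12, -25), (30, 18)) = 46.6154
d((30, -29), (-28, -27)) = 58.0345
d((30, -29), (4, -26)) = 26.1725
d((30, -29), (30, 18)) = 47.0
d((-28, -27), (4, -26)) = 32.0156
d((-28, -27), (30, 18)) = 73.4098
d((4, -26), (30, 18)) = 51.1077

Closest pair: (7, -28) and (4, -26) with distance 3.6056

The closest pair is (7, -28) and (4, -26) with Euclidean distance 3.6056. For 9 points, brute-force pairwise comparison is shown above. For large n, the divide-and-conquer algorithm (sort by x, recurse on halves, check the dividing strip) achieves O(n log n).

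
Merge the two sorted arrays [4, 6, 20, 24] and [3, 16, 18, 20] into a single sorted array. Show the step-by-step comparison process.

Merging process:

Compare 4 vs 3: take 3 from right. Merged: [3]
Compare 4 vs 16: take 4 from left. Merged: [3, 4]
Compare 6 vs 16: take 6 from left. Merged: [3, 4, 6]
Compare 20 vs 16: take 16 from right. Merged: [3, 4, 6, 16]
Compare 20 vs 18: take 18 from right. Merged: [3, 4, 6, 16, 18]
Compare 20 vs 20: take 20 from left. Merged: [3, 4, 6, 16, 18, 20]
Compare 24 vs 20: take 20 from right. Merged: [3, 4, 6, 16, 18, 20, 20]
Append remaining from left: [24]. Merged: [3, 4, 6, 16, 18, 20, 20, 24]

Final merged array: [3, 4, 6, 16, 18, 20, 20, 24]
Total comparisons: 7

The merged array is [3, 4, 6, 16, 18, 20, 20, 24], requiring 7 comparisons. The merge step runs in O(n) time where n is the total number of elements.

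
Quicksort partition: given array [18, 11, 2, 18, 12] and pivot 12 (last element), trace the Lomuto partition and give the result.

Lomuto partition with pivot = 12:

Initial array: [18, 11, 2, 18, 12]

arr[0]=18 > 12: no swap
arr[1]=11 <= 12: swap with position 0, array becomes [11, 18, 2, 18, 12]
arr[2]=2 <= 12: swap with position 1, array becomes [11, 2, 18, 18, 12]
arr[3]=18 > 12: no swap

Place pivot at position 2: [11, 2, 12, 18, 18]
Pivot position: 2

After partitioning with pivot 12, the array becomes [11, 2, 12, 18, 18]. The pivot is placed at index 2. All elements to the left of the pivot are <= 12, and all elements to the right are > 12.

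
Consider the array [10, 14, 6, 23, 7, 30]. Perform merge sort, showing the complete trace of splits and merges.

Merge sort trace:

Split: [10, 14, 6, 23, 7, 30] -> [10, 14, 6] and [23, 7, 30]
  Split: [10, 14, 6] -> [10] and [14, 6]
    Split: [14, 6] -> [14] and [6]
    Merge: [14] + [6] -> [6, 14]
  Merge: [10] + [6, 14] -> [6, 10, 14]
  Split: [23, 7, 30] -> [23] and [7, 30]
    Split: [7, 30] -> [7] and [30]
    Merge: [7] + [30] -> [7, 30]
  Merge: [23] + [7, 30] -> [7, 23, 30]
Merge: [6, 10, 14] + [7, 23, 30] -> [6, 7, 10, 14, 23, 30]

Final sorted array: [6, 7, 10, 14, 23, 30]

The merge sort proceeds by recursively splitting the array and merging sorted halves.
After all merges, the sorted array is [6, 7, 10, 14, 23, 30].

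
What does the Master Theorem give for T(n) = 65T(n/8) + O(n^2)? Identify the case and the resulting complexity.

Master Theorem for T(n) = 65T(n/8) + O(n^2):

a = 65, b = 8, c = 2
log_b(a) = log_8(65) = 2.0075

Case 1: c = 2 < log_8(65) = 2.0075
T(n) = O(n^(log_8 65))

For T(n) = 65T(n/8) + O(n^2): log_8(65) = 2.0075. This is Case 1 of the Master Theorem (c < log_b(a), work dominated by leaves), giving O(n^(log_8 65)).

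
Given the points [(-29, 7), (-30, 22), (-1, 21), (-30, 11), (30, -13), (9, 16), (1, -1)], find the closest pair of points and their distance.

Computing all pairwise distances among 7 points:

d((-29, 7), (-30, 22)) = 15.0333
d((-29, 7), (-1, 21)) = 31.305
d((-29, 7), (-30, 11)) = 4.1231 <-- minimum
d((-29, 7), (30, -13)) = 62.2977
d((-29, 7), (9, 16)) = 39.0512
d((-29, 7), (1, -1)) = 31.0483
d((-30, 22), (-1, 21)) = 29.0172
d((-30, 22), (-30, 11)) = 11.0
d((-30, 22), (30, -13)) = 69.4622
d((-30, 22), (9, 16)) = 39.4588
d((-30, 22), (1, -1)) = 38.6005
d((-1, 21), (-30, 11)) = 30.6757
d((-1, 21), (30, -13)) = 46.0109
d((-1, 21), (9, 16)) = 11.1803
d((-1, 21), (1, -1)) = 22.0907
d((-30, 11), (30, -13)) = 64.622
d((-30, 11), (9, 16)) = 39.3192
d((-30, 11), (1, -1)) = 33.2415
d((30, -13), (9, 16)) = 35.805
d((30, -13), (1, -1)) = 31.3847
d((9, 16), (1, -1)) = 18.7883

Closest pair: (-29, 7) and (-30, 11) with distance 4.1231

The closest pair is (-29, 7) and (-30, 11) with Euclidean distance 4.1231. For 7 points, brute-force pairwise comparison is shown above. For large n, the divide-and-conquer algorithm (sort by x, recurse on halves, check the dividing strip) achieves O(n log n).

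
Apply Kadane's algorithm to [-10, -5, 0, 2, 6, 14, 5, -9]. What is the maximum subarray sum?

Using Kadane's algorithm on [-10, -5, 0, 2, 6, 14, 5, -9]:

Scanning through the array:
Position 1 (value -5): max_ending_here = -5, max_so_far = -5
Position 2 (value 0): max_ending_here = 0, max_so_far = 0
Position 3 (value 2): max_ending_here = 2, max_so_far = 2
Position 4 (value 6): max_ending_here = 8, max_so_far = 8
Position 5 (value 14): max_ending_here = 22, max_so_far = 22
Position 6 (value 5): max_ending_here = 27, max_so_far = 27
Position 7 (value -9): max_ending_here = 18, max_so_far = 27

Maximum subarray: [0, 2, 6, 14, 5]
Maximum sum: 27

The maximum subarray is [0, 2, 6, 14, 5] with sum 27. This subarray runs from index 2 to index 6.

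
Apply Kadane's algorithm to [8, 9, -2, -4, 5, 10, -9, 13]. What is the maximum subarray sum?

Using Kadane's algorithm on [8, 9, -2, -4, 5, 10, -9, 13]:

Scanning through the array:
Position 1 (value 9): max_ending_here = 17, max_so_far = 17
Position 2 (value -2): max_ending_here = 15, max_so_far = 17
Position 3 (value -4): max_ending_here = 11, max_so_far = 17
Position 4 (value 5): max_ending_here = 16, max_so_far = 17
Position 5 (value 10): max_ending_here = 26, max_so_far = 26
Position 6 (value -9): max_ending_here = 17, max_so_far = 26
Position 7 (value 13): max_ending_here = 30, max_so_far = 30

Maximum subarray: [8, 9, -2, -4, 5, 10, -9, 13]
Maximum sum: 30

The maximum subarray is [8, 9, -2, -4, 5, 10, -9, 13] with sum 30. This subarray runs from index 0 to index 7.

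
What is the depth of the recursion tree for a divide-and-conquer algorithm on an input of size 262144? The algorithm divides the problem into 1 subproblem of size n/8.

For divide and conquer with division factor 8:

Problem sizes at each level:
Level 0: 262144
Level 1: 32768
Level 2: 4096
Level 3: 512
Level 4: 64
Level 5: 8
Level 6: 1

The root is level 0 and the size-1 base case is level 6 (the tree spans levels 0 through 6, i.e. 7 levels counting the root), so the depth is the number of divisions: log_8(262144) = 6

The recursion tree depth is log_8(262144) = 6. At each level, the problem size is divided by 8, so it takes 6 divisions to reduce to a base case of size 1. The algorithm makes 1 recursive call at each level.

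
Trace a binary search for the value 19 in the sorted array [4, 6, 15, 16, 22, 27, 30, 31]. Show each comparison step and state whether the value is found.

Binary search for 19 in [4, 6, 15, 16, 22, 27, 30, 31]:

lo=0, hi=7, mid=3, arr[mid]=16 -> 16 < 19, search right half
lo=4, hi=7, mid=5, arr[mid]=27 -> 27 > 19, search left half
lo=4, hi=4, mid=4, arr[mid]=22 -> 22 > 19, search left half
lo=4 > hi=3, target 19 not found

Binary search determines that 19 is not in the array after 3 comparisons. The search space was exhausted without finding the target.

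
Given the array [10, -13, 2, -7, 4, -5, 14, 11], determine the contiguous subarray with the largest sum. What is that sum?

Using Kadane's algorithm on [10, -13, 2, -7, 4, -5, 14, 11]:

Scanning through the array:
Position 1 (value -13): max_ending_here = -3, max_so_far = 10
Position 2 (value 2): max_ending_here = 2, max_so_far = 10
Position 3 (value -7): max_ending_here = -5, max_so_far = 10
Position 4 (value 4): max_ending_here = 4, max_so_far = 10
Position 5 (value -5): max_ending_here = -1, max_so_far = 10
Position 6 (value 14): max_ending_here = 14, max_so_far = 14
Position 7 (value 11): max_ending_here = 25, max_so_far = 25

Maximum subarray: [14, 11]
Maximum sum: 25

The maximum subarray is [14, 11] with sum 25. This subarray runs from index 6 to index 7.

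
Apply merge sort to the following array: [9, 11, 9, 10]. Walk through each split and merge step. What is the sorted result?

Merge sort trace:

Split: [9, 11, 9, 10] -> [9, 11] and [9, 10]
  Split: [9, 11] -> [9] and [11]
  Merge: [9] + [11] -> [9, 11]
  Split: [9, 10] -> [9] and [10]
  Merge: [9] + [10] -> [9, 10]
Merge: [9, 11] + [9, 10] -> [9, 9, 10, 11]

Final sorted array: [9, 9, 10, 11]

The merge sort proceeds by recursively splitting the array and merging sorted halves.
After all merges, the sorted array is [9, 9, 10, 11].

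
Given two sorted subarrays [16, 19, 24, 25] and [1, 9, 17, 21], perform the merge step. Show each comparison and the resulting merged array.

Merging process:

Compare 16 vs 1: take 1 from right. Merged: [1]
Compare 16 vs 9: take 9 from right. Merged: [1, 9]
Compare 16 vs 17: take 16 from left. Merged: [1, 9, 16]
Compare 19 vs 17: take 17 from right. Merged: [1, 9, 16, 17]
Compare 19 vs 21: take 19 from left. Merged: [1, 9, 16, 17, 19]
Compare 24 vs 21: take 21 from right. Merged: [1, 9, 16, 17, 19, 21]
Append remaining from left: [24, 25]. Merged: [1, 9, 16, 17, 19, 21, 24, 25]

Final merged array: [1, 9, 16, 17, 19, 21, 24, 25]
Total comparisons: 6

The merged array is [1, 9, 16, 17, 19, 21, 24, 25], requiring 6 comparisons. The merge step runs in O(n) time where n is the total number of elements.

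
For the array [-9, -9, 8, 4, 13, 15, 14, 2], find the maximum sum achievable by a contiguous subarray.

Using Kadane's algorithm on [-9, -9, 8, 4, 13, 15, 14, 2]:

Scanning through the array:
Position 1 (value -9): max_ending_here = -9, max_so_far = -9
Position 2 (value 8): max_ending_here = 8, max_so_far = 8
Position 3 (value 4): max_ending_here = 12, max_so_far = 12
Position 4 (value 13): max_ending_here = 25, max_so_far = 25
Position 5 (value 15): max_ending_here = 40, max_so_far = 40
Position 6 (value 14): max_ending_here = 54, max_so_far = 54
Position 7 (value 2): max_ending_here = 56, max_so_far = 56

Maximum subarray: [8, 4, 13, 15, 14, 2]
Maximum sum: 56

The maximum subarray is [8, 4, 13, 15, 14, 2] with sum 56. This subarray runs from index 2 to index 7.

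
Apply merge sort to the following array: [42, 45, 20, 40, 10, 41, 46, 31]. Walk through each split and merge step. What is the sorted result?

Merge sort trace:

Split: [42, 45, 20, 40, 10, 41, 46, 31] -> [42, 45, 20, 40] and [10, 41, 46, 31]
  Split: [42, 45, 20, 40] -> [42, 45] and [20, 40]
    Split: [42, 45] -> [42] and [45]
    Merge: [42] + [45] -> [42, 45]
    Split: [20, 40] -> [20] and [40]
    Merge: [20] + [40] -> [20, 40]
  Merge: [42, 45] + [20, 40] -> [20, 40, 42, 45]
  Split: [10, 41, 46, 31] -> [10, 41] and [46, 31]
    Split: [10, 41] -> [10] and [41]
    Merge: [10] + [41] -> [10, 41]
    Split: [46, 31] -> [46] and [31]
    Merge: [46] + [31] -> [31, 46]
  Merge: [10, 41] + [31, 46] -> [10, 31, 41, 46]
Merge: [20, 40, 42, 45] + [10, 31, 41, 46] -> [10, 20, 31, 40, 41, 42, 45, 46]

Final sorted array: [10, 20, 31, 40, 41, 42, 45, 46]

The merge sort proceeds by recursively splitting the array and merging sorted halves.
After all merges, the sorted array is [10, 20, 31, 40, 41, 42, 45, 46].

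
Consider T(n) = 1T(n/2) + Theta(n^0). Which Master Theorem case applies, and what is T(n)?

Master Theorem for T(n) = 1T(n/2) + O(n^0):

a = 1, b = 2, c = 0
log_b(a) = log_2(1) = 0.0000

Case 2: c = 0 = log_2(1) = 0.0000
T(n) = O(n^0 log n) = O(log n)

For T(n) = 1T(n/2) + O(n^0): log_2(1) = 0.0000. This is Case 2 of the Master Theorem (c = log_b(a), equal work at all levels), giving O(log n).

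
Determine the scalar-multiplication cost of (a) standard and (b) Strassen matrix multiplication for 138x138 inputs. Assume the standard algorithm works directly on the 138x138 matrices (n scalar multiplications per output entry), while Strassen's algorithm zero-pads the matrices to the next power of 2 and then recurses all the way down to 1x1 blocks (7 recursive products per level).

Matrix multiplication for 138x138 matrices:

Strassen's algorithm requires power-of-2 dimensions. Pad 138x138 to 256x256 (next power of 2).

Standard algorithm: 138^3 = 2628072 multiplications
Strassen's algorithm: 7^(log2(256)) = 7^8 = 5764801 multiplications
Difference: 2628072 - 5764801 = -3136729 (Strassen uses MORE here due to padding overhead — for small or just-over-power-of-2 n, padding can outweigh the per-level savings)

Standard: 2628072 multiplications (138^3). Strassen: 5764801 multiplications (7^8, after padding to 256x256). Strassen reduces 8 recursive multiplications to 7 at each level.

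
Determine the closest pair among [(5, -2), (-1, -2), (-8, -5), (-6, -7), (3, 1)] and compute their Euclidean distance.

Computing all pairwise distances among 5 points:

d((5, -2), (-1, -2)) = 6.0
d((5, -2), (-8, -5)) = 13.3417
d((5, -2), (-6, -7)) = 12.083
d((5, -2), (3, 1)) = 3.6056
d((-1, -2), (-8, -5)) = 7.6158
d((-1, -2), (-6, -7)) = 7.0711
d((-1, -2), (3, 1)) = 5.0
d((-8, -5), (-6, -7)) = 2.8284 <-- minimum
d((-8, -5), (3, 1)) = 12.53
d((-6, -7), (3, 1)) = 12.0416

Closest pair: (-8, -5) and (-6, -7) with distance 2.8284

The closest pair is (-8, -5) and (-6, -7) with Euclidean distance 2.8284. For 5 points, brute-force pairwise comparison is shown above. For large n, the divide-and-conquer algorithm (sort by x, recurse on halves, check the dividing strip) achieves O(n log n).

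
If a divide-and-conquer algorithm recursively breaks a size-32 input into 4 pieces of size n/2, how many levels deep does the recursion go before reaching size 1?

For divide and conquer with division factor 2:

Problem sizes at each level:
Level 0: 32
Level 1: 16
Level 2: 8
Level 3: 4
Level 4: 2
Level 5: 1

The root is level 0 and the size-1 base case is level 5 (the tree spans levels 0 through 5, i.e. 6 levels counting the root), so the depth is the number of divisions: log_2(32) = 5

The recursion tree depth is log_2(32) = 5. At each level, the problem size is divided by 2, so it takes 5 divisions to reduce to a base case of size 1. The algorithm makes 4 recursive calls at each level.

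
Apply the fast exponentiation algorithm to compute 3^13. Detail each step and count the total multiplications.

Computing 3^13 by squaring (build up from 3^1; each line after the first costs one multiplication):

3^1 = 3
3^2 = (3^1)^2 = 3^2 = 9
3^3 = 3 * 3^2 = 3 * 9 = 27
3^6 = (3^3)^2 = 27^2 = 729
3^12 = (3^6)^2 = 729^2 = 531441
3^13 = 3 * 3^12 = 3 * 531441 = 1594323

Result: 1594323
Multiplications needed: 5 (5 lines after 3^1)

3^13 = 1594323. Using exponentiation by squaring, this requires 5 multiplications. The key idea: if the exponent is even, square the half-power; if odd, multiply by the base once.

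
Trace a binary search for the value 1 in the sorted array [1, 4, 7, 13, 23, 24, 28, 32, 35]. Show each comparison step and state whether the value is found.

Binary search for 1 in [1, 4, 7, 13, 23, 24, 28, 32, 35]:

lo=0, hi=8, mid=4, arr[mid]=23 -> 23 > 1, search left half
lo=0, hi=3, mid=1, arr[mid]=4 -> 4 > 1, search left half
lo=0, hi=0, mid=0, arr[mid]=1 -> Found target at index 0!

Binary search finds 1 at index 0 after 3 comparisons. The search repeatedly halves the search space by comparing with the middle element.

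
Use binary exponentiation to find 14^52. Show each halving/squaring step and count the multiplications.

Computing 14^52 by squaring (build up from 14^1; each line after the first costs one multiplication):

14^1 = 14
14^2 = (14^1)^2 = 14^2 = 196
14^3 = 14 * 14^2 = 14 * 196 = 2744
14^6 = (14^3)^2 = 2744^2 = 7529536
14^12 = (14^6)^2 = 7529536^2 = 56693912375296
14^13 = 14 * 14^12 = 14 * 56693912375296 = 793714773254144
14^26 = (14^13)^2 = 793714773254144^2 = 629983141281877223603213172736
14^52 = (14^26)^2 = 629983141281877223603213172736^2 = 396878758299381678483277913691857524931552116018231373725696

Result: 396878758299381678483277913691857524931552116018231373725696
Multiplications needed: 7 (7 lines after 14^1)

14^52 = 396878758299381678483277913691857524931552116018231373725696. Using exponentiation by squaring, this requires 7 multiplications. The key idea: if the exponent is even, square the half-power; if odd, multiply by the base once.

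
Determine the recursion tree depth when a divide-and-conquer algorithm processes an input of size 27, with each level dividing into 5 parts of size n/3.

For divide and conquer with division factor 3:

Problem sizes at each level:
Level 0: 27
Level 1: 9
Level 2: 3
Level 3: 1

The root is level 0 and the size-1 base case is level 3 (the tree spans levels 0 through 3, i.e. 4 levels counting the root), so the depth is the number of divisions: log_3(27) = 3

The recursion tree depth is log_3(27) = 3. At each level, the problem size is divided by 3, so it takes 3 divisions to reduce to a base case of size 1. The algorithm makes 5 recursive calls at each level.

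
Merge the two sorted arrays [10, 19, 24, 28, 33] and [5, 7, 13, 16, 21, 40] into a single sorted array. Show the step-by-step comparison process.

Merging process:

Compare 10 vs 5: take 5 from right. Merged: [5]
Compare 10 vs 7: take 7 from right. Merged: [5, 7]
Compare 10 vs 13: take 10 from left. Merged: [5, 7, 10]
Compare 19 vs 13: take 13 from right. Merged: [5, 7, 10, 13]
Compare 19 vs 16: take 16 from right. Merged: [5, 7, 10, 13, 16]
Compare 19 vs 21: take 19 from left. Merged: [5, 7, 10, 13, 16, 19]
Compare 24 vs 21: take 21 from right. Merged: [5, 7, 10, 13, 16, 19, 21]
Compare 24 vs 40: take 24 from left. Merged: [5, 7, 10, 13, 16, 19, 21, 24]
Compare 28 vs 40: take 28 from left. Merged: [5, 7, 10, 13, 16, 19, 21, 24, 28]
Compare 33 vs 40: take 33 from left. Merged: [5, 7, 10, 13, 16, 19, 21, 24, 28, 33]
Append remaining from right: [40]. Merged: [5, 7, 10, 13, 16, 19, 21, 24, 28, 33, 40]

Final merged array: [5, 7, 10, 13, 16, 19, 21, 24, 28, 33, 40]
Total comparisons: 10

The merged array is [5, 7, 10, 13, 16, 19, 21, 24, 28, 33, 40], requiring 10 comparisons. The merge step runs in O(n) time where n is the total number of elements.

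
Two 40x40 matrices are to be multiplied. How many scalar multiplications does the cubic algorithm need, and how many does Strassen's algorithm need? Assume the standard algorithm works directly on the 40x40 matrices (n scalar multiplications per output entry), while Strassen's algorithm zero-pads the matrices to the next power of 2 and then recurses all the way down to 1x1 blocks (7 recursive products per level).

Matrix multiplication for 40x40 matrices:

Strassen's algorithm requires power-of-2 dimensions. Pad 40x40 to 64x64 (next power of 2).

Standard algorithm: 40^3 = 64000 multiplications
Strassen's algorithm: 7^(log2(64)) = 7^6 = 117649 multiplications
Difference: 64000 - 117649 = -53649 (Strassen uses MORE here due to padding overhead — for small or just-over-power-of-2 n, padding can outweigh the per-level savings)

Standard: 64000 multiplications (40^3). Strassen: 117649 multiplications (7^6, after padding to 64x64). Strassen reduces 8 recursive multiplications to 7 at each level.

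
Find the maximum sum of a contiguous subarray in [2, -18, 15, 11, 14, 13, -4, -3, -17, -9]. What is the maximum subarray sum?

Using Kadane's algorithm on [2, -18, 15, 11, 14, 13, -4, -3, -17, -9]:

Scanning through the array:
Position 1 (value -18): max_ending_here = -16, max_so_far = 2
Position 2 (value 15): max_ending_here = 15, max_so_far = 15
Position 3 (value 11): max_ending_here = 26, max_so_far = 26
Position 4 (value 14): max_ending_here = 40, max_so_far = 40
Position 5 (value 13): max_ending_here = 53, max_so_far = 53
Position 6 (value -4): max_ending_here = 49, max_so_far = 53
Position 7 (value -3): max_ending_here = 46, max_so_far = 53
Position 8 (value -17): max_ending_here = 29, max_so_far = 53
Position 9 (value -9): max_ending_here = 20, max_so_far = 53

Maximum subarray: [15, 11, 14, 13]
Maximum sum: 53

The maximum subarray is [15, 11, 14, 13] with sum 53. This subarray runs from index 2 to index 5.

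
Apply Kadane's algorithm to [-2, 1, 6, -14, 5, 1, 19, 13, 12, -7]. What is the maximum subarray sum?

Using Kadane's algorithm on [-2, 1, 6, -14, 5, 1, 19, 13, 12, -7]:

Scanning through the array:
Position 1 (value 1): max_ending_here = 1, max_so_far = 1
Position 2 (value 6): max_ending_here = 7, max_so_far = 7
Position 3 (value -14): max_ending_here = -7, max_so_far = 7
Position 4 (value 5): max_ending_here = 5, max_so_far = 7
Position 5 (value 1): max_ending_here = 6, max_so_far = 7
Position 6 (value 19): max_ending_here = 25, max_so_far = 25
Position 7 (value 13): max_ending_here = 38, max_so_far = 38
Position 8 (value 12): max_ending_here = 50, max_so_far = 50
Position 9 (value -7): max_ending_here = 43, max_so_far = 50

Maximum subarray: [5, 1, 19, 13, 12]
Maximum sum: 50

The maximum subarray is [5, 1, 19, 13, 12] with sum 50. This subarray runs from index 4 to index 8.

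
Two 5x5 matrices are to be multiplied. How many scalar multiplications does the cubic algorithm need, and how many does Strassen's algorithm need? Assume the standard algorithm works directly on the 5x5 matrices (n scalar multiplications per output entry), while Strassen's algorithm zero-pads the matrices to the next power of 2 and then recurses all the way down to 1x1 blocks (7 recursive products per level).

Matrix multiplication for 5x5 matrices:

Strassen's algorithm requires power-of-2 dimensions. Pad 5x5 to 8x8 (next power of 2).

Standard algorithm: 5^3 = 125 multiplications
Strassen's algorithm: 7^(log2(8)) = 7^3 = 343 multiplications
Difference: 125 - 343 = -218 (Strassen uses MORE here due to padding overhead — for small or just-over-power-of-2 n, padding can outweigh the per-level savings)

Standard: 125 multiplications (5^3). Strassen: 343 multiplications (7^3, after padding to 8x8). Strassen reduces 8 recursive multiplications to 7 at each level.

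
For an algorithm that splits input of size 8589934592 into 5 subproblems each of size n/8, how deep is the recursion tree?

For divide and conquer with division factor 8:

Problem sizes at each level:
Level 0: 8589934592
Level 1: 1073741824
Level 2: 134217728
Level 3: 16777216
Level 4: 2097152
Level 5: 262144
Level 6: 32768
Level 7: 4096
Level 8: 512
Level 9: 64
Level 10: 8
Level 11: 1

The root is level 0 and the size-1 base case is level 11 (the tree spans levels 0 through 11, i.e. 12 levels counting the root), so the depth is the number of divisions: log_8(8589934592) = 11

The recursion tree depth is log_8(8589934592) = 11. At each level, the problem size is divided by 8, so it takes 11 divisions to reduce to a base case of size 1. The algorithm makes 5 recursive calls at each level.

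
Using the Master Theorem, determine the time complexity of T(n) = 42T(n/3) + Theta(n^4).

Master Theorem for T(n) = 42T(n/3) + O(n^4):

a = 42, b = 3, c = 4
log_b(a) = log_3(42) = 3.4022

Case 3: c = 4 > log_3(42) = 3.4022
T(n) = O(n^4) = O(n^4)

For T(n) = 42T(n/3) + O(n^4): log_3(42) = 3.4022. This is Case 3 of the Master Theorem (c > log_b(a), work dominated by root), giving O(n^4).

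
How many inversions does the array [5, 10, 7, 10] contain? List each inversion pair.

Finding inversions in [5, 10, 7, 10]:

(1, 2): arr[1]=10 > arr[2]=7

Total inversions: 1

The array has 1 inversion(s): (1,2). Each pair (i,j) satisfies i < j and arr[i] > arr[j].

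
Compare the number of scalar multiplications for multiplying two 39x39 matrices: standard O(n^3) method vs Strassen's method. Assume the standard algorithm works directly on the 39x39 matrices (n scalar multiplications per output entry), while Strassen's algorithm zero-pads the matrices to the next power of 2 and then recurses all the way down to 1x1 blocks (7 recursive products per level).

Matrix multiplication for 39x39 matrices:

Strassen's algorithm requires power-of-2 dimensions. Pad 39x39 to 64x64 (next power of 2).

Standard algorithm: 39^3 = 59319 multiplications
Strassen's algorithm: 7^(log2(64)) = 7^6 = 117649 multiplications
Difference: 59319 - 117649 = -58330 (Strassen uses MORE here due to padding overhead — for small or just-over-power-of-2 n, padding can outweigh the per-level savings)

Standard: 59319 multiplications (39^3). Strassen: 117649 multiplications (7^6, after padding to 64x64). Strassen reduces 8 recursive multiplications to 7 at each level.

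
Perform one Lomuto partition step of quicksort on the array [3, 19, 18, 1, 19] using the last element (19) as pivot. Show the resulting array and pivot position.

Lomuto partition with pivot = 19:

Initial array: [3, 19, 18, 1, 19]

arr[0]=3 <= 19: swap with position 0, array becomes [3, 19, 18, 1, 19]
arr[1]=19 <= 19: swap with position 1, array becomes [3, 19, 18, 1, 19]
arr[2]=18 <= 19: swap with position 2, array becomes [3, 19, 18, 1, 19]
arr[3]=1 <= 19: swap with position 3, array becomes [3, 19, 18, 1, 19]

Place pivot at position 4: [3, 19, 18, 1, 19]
Pivot position: 4

After partitioning with pivot 19, the array becomes [3, 19, 18, 1, 19]. The pivot is placed at index 4. All elements to the left of the pivot are <= 19, and all elements to the right are > 19.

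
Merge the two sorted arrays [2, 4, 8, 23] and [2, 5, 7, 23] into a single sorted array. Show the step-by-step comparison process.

Merging process:

Compare 2 vs 2: take 2 from left. Merged: [2]
Compare 4 vs 2: take 2 from right. Merged: [2, 2]
Compare 4 vs 5: take 4 from left. Merged: [2, 2, 4]
Compare 8 vs 5: take 5 from right. Merged: [2, 2, 4, 5]
Compare 8 vs 7: take 7 from right. Merged: [2, 2, 4, 5, 7]
Compare 8 vs 23: take 8 from left. Merged: [2, 2, 4, 5, 7, 8]
Compare 23 vs 23: take 23 from left. Merged: [2, 2, 4, 5, 7, 8, 23]
Append remaining from right: [23]. Merged: [2, 2, 4, 5, 7, 8, 23, 23]

Final merged array: [2, 2, 4, 5, 7, 8, 23, 23]
Total comparisons: 7

The merged array is [2, 2, 4, 5, 7, 8, 23, 23], requiring 7 comparisons. The merge step runs in O(n) time where n is the total number of elements.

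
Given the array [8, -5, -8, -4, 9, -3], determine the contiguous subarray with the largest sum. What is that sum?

Using Kadane's algorithm on [8, -5, -8, -4, 9, -3]:

Scanning through the array:
Position 1 (value -5): max_ending_here = 3, max_so_far = 8
Position 2 (value -8): max_ending_here = -5, max_so_far = 8
Position 3 (value -4): max_ending_here = -4, max_so_far = 8
Position 4 (value 9): max_ending_here = 9, max_so_far = 9
Position 5 (value -3): max_ending_here = 6, max_so_far = 9

Maximum subarray: [9]
Maximum sum: 9

The maximum subarray is [9] with sum 9. This subarray runs from index 4 to index 4.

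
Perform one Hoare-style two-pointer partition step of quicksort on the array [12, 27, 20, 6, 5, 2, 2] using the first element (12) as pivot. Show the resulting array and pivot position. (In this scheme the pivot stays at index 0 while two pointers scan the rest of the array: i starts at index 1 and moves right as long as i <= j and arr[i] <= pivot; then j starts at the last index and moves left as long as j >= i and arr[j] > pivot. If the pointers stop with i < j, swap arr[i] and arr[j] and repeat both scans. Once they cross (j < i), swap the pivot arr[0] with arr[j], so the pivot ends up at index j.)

Hoare-style two-pointer partition with pivot = 12:

Initial array: [12, 27, 20, 6, 5, 2, 2]

Pointers start at i = 1, j = 6.
i stops at index 1 (arr[1]=27 > 12), j stops at index 6 (arr[6]=2 <= 12): swap arr[1] and arr[6], array becomes [12, 2, 20, 6, 5, 2, 27]
i stops at index 2 (arr[2]=20 > 12), j stops at index 5 (arr[5]=2 <= 12): swap arr[2] and arr[5], array becomes [12, 2, 2, 6, 5, 20, 27]
i ends at 5, j ends at 4: the pointers have crossed (j < i), so scanning stops.

Swap pivot arr[0] with arr[4] to place pivot at position 4: [5, 2, 2, 6, 12, 20, 27]
Pivot position: 4

After partitioning with pivot 12, the array becomes [5, 2, 2, 6, 12, 20, 27]. The pivot is placed at index 4. All elements to the left of the pivot are <= 12, and all elements to the right are > 12.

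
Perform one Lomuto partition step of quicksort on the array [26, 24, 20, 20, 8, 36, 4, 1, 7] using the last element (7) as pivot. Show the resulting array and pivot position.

Lomuto partition with pivot = 7:

Initial array: [26, 24, 20, 20, 8, 36, 4, 1, 7]

arr[0]=26 > 7: no swap
arr[1]=24 > 7: no swap
arr[2]=20 > 7: no swap
arr[3]=20 > 7: no swap
arr[4]=8 > 7: no swap
arr[5]=36 > 7: no swap
arr[6]=4 <= 7: swap with position 0, array becomes [4, 24, 20, 20, 8, 36, 26, 1, 7]
arr[7]=1 <= 7: swap with position 1, array becomes [4, 1, 20, 20, 8, 36, 26, 24, 7]

Place pivot at position 2: [4, 1, 7, 20, 8, 36, 26, 24, 20]
Pivot position: 2

After partitioning with pivot 7, the array becomes [4, 1, 7, 20, 8, 36, 26, 24, 20]. The pivot is placed at index 2. All elements to the left of the pivot are <= 7, and all elements to the right are > 7.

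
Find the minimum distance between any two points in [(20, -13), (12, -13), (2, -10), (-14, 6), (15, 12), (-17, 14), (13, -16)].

Computing all pairwise distances among 7 points:

d((20, -13), (12, -13)) = 8.0
d((20, -13), (2, -10)) = 18.2483
d((20, -13), (-14, 6)) = 38.9487
d((20, -13), (15, 12)) = 25.4951
d((20, -13), (-17, 14)) = 45.8039
d((20, -13), (13, -16)) = 7.6158
d((12, -13), (2, -10)) = 10.4403
d((12, -13), (-14, 6)) = 32.2025
d((12, -13), (15, 12)) = 25.1794
d((12, -13), (-17, 14)) = 39.6232
d((12, -13), (13, -16)) = 3.1623 <-- minimum
d((2, -10), (-14, 6)) = 22.6274
d((2, -10), (15, 12)) = 25.5539
d((2, -10), (-17, 14)) = 30.6105
d((2, -10), (13, -16)) = 12.53
d((-14, 6), (15, 12)) = 29.6142
d((-14, 6), (-17, 14)) = 8.544
d((-14, 6), (13, -16)) = 34.8281
d((15, 12), (-17, 14)) = 32.0624
d((15, 12), (13, -16)) = 28.0713
d((-17, 14), (13, -16)) = 42.4264

Closest pair: (12, -13) and (13, -16) with distance 3.1623

The closest pair is (12, -13) and (13, -16) with Euclidean distance 3.1623. For 7 points, brute-force pairwise comparison is shown above. For large n, the divide-and-conquer algorithm (sort by x, recurse on halves, check the dividing strip) achieves O(n log n).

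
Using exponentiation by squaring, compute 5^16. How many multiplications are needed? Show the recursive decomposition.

Computing 5^16 by squaring (build up from 5^1; each line after the first costs one multiplication):

5^1 = 5
5^2 = (5^1)^2 = 5^2 = 25
5^4 = (5^2)^2 = 25^2 = 625
5^8 = (5^4)^2 = 625^2 = 390625
5^16 = (5^8)^2 = 390625^2 = 152587890625

Result: 152587890625
Multiplications needed: 4 (4 lines after 5^1)

5^16 = 152587890625. Using exponentiation by squaring, this requires 4 multiplications. The key idea: if the exponent is even, square the half-power; if odd, multiply by the base once.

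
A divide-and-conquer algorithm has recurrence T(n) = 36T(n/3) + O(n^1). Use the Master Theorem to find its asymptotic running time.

Master Theorem for T(n) = 36T(n/3) + O(n^1):

a = 36, b = 3, c = 1
log_b(a) = log_3(36) = 3.2619

Case 1: c = 1 < log_3(36) = 3.2619
T(n) = O(n^(log_3 36))

For T(n) = 36T(n/3) + O(n^1): log_3(36) = 3.2619. This is Case 1 of the Master Theorem (c < log_b(a), work dominated by leaves), giving O(n^(log_3 36)).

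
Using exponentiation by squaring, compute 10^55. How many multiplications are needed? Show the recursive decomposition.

Computing 10^55 by squaring (build up from 10^1; each line after the first costs one multiplication):

10^1 = 10
10^2 = (10^1)^2 = 10^2 = 100
10^3 = 10 * 10^2 = 10 * 100 = 1000
10^6 = (10^3)^2 = 1000^2 = 1000000
10^12 = (10^6)^2 = 1000000^2 = 1000000000000
10^13 = 10 * 10^12 = 10 * 1000000000000 = 10000000000000
10^26 = (10^13)^2 = 10000000000000^2 = 100000000000000000000000000
10^27 = 10 * 10^26 = 10 * 100000000000000000000000000 = 1000000000000000000000000000
10^54 = (10^27)^2 = 1000000000000000000000000000^2 = 1000000000000000000000000000000000000000000000000000000
10^55 = 10 * 10^54 = 10 * 1000000000000000000000000000000000000000000000000000000 = 10000000000000000000000000000000000000000000000000000000

Result: 10000000000000000000000000000000000000000000000000000000
Multiplications needed: 9 (9 lines after 10^1)

10^55 = 10000000000000000000000000000000000000000000000000000000. Using exponentiation by squaring, this requires 9 multiplications. The key idea: if the exponent is even, square the half-power; if odd, multiply by the base once.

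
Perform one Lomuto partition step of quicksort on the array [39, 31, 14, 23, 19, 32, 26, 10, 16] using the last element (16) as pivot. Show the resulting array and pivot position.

Lomuto partition with pivot = 16:

Initial array: [39, 31, 14, 23, 19, 32, 26, 10, 16]

arr[0]=39 > 16: no swap
arr[1]=31 > 16: no swap
arr[2]=14 <= 16: swap with position 0, array becomes [14, 31, 39, 23, 19, 32, 26, 10, 16]
arr[3]=23 > 16: no swap
arr[4]=19 > 16: no swap
arr[5]=32 > 16: no swap
arr[6]=26 > 16: no swap
arr[7]=10 <= 16: swap with position 1, array becomes [14, 10, 39, 23, 19, 32, 26, 31, 16]

Place pivot at position 2: [14, 10, 16, 23, 19, 32, 26, 31, 39]
Pivot position: 2

After partitioning with pivot 16, the array becomes [14, 10, 16, 23, 19, 32, 26, 31, 39]. The pivot is placed at index 2. All elements to the left of the pivot are <= 16, and all elements to the right are > 16.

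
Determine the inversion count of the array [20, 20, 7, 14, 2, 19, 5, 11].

Finding inversions in [20, 20, 7, 14, 2, 19, 5, 11]:

(0, 2): arr[0]=20 > arr[2]=7
(0, 3): arr[0]=20 > arr[3]=14
(0, 4): arr[0]=20 > arr[4]=2
(0, 5): arr[0]=20 > arr[5]=19
(0, 6): arr[0]=20 > arr[6]=5
(0, 7): arr[0]=20 > arr[7]=11
(1, 2): arr[1]=20 > arr[2]=7
(1, 3): arr[1]=20 > arr[3]=14
(1, 4): arr[1]=20 > arr[4]=2
(1, 5): arr[1]=20 > arr[5]=19
(1, 6): arr[1]=20 > arr[6]=5
(1, 7): arr[1]=20 > arr[7]=11
(2, 4): arr[2]=7 > arr[4]=2
(2, 6): arr[2]=7 > arr[6]=5
(3, 4): arr[3]=14 > arr[4]=2
(3, 6): arr[3]=14 > arr[6]=5
(3, 7): arr[3]=14 > arr[7]=11
(5, 6): arr[5]=19 > arr[6]=5
(5, 7): arr[5]=19 > arr[7]=11

Total inversions: 19

The array has 19 inversion(s): (0,2), (0,3), (0,4), (0,5), (0,6), (0,7), (1,2), (1,3), (1,4), (1,5), (1,6), (1,7), (2,4), (2,6), (3,4), (3,6), (3,7), (5,6), (5,7). Each pair (i,j) satisfies i < j and arr[i] > arr[j].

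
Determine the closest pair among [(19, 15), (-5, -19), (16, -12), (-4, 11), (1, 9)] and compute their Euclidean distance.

Computing all pairwise distances among 5 points:

d((19, 15), (-5, -19)) = 41.6173
d((19, 15), (16, -12)) = 27.1662
d((19, 15), (-4, 11)) = 23.3452
d((19, 15), (1, 9)) = 18.9737
d((-5, -19), (16, -12)) = 22.1359
d((-5, -19), (-4, 11)) = 30.0167
d((-5, -19), (1, 9)) = 28.6356
d((16, -12), (-4, 11)) = 30.4795
d((16, -12), (1, 9)) = 25.807
d((-4, 11), (1, 9)) = 5.3852 <-- minimum

Closest pair: (-4, 11) and (1, 9) with distance 5.3852

The closest pair is (-4, 11) and (1, 9) with Euclidean distance 5.3852. For 5 points, brute-force pairwise comparison is shown above. For large n, the divide-and-conquer algorithm (sort by x, recurse on halves, check the dividing strip) achieves O(n log n).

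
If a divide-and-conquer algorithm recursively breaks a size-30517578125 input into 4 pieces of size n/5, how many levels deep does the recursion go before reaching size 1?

For divide and conquer with division factor 5:

Problem sizes at each level:
Level 0: 30517578125
Level 1: 6103515625
Level 2: 1220703125
Level 3: 244140625
Level 4: 48828125
Level 5: 9765625
Level 6: 1953125
Level 7: 390625
Level 8: 78125
Level 9: 15625
Level 10: 3125
Level 11: 625
Level 12: 125
Level 13: 25
Level 14: 5
Level 15: 1

The root is level 0 and the size-1 base case is level 15 (the tree spans levels 0 through 15, i.e. 16 levels counting the root), so the depth is the number of divisions: log_5(30517578125) = 15

The recursion tree depth is log_5(30517578125) = 15. At each level, the problem size is divided by 5, so it takes 15 divisions to reduce to a base case of size 1. The algorithm makes 4 recursive calls at each level.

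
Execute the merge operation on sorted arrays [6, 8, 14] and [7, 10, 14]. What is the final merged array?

Merging process:

Compare 6 vs 7: take 6 from left. Merged: [6]
Compare 8 vs 7: take 7 from right. Merged: [6, 7]
Compare 8 vs 10: take 8 from left. Merged: [6, 7, 8]
Compare 14 vs 10: take 10 from right. Merged: [6, 7, 8, 10]
Compare 14 vs 14: take 14 from left. Merged: [6, 7, 8, 10, 14]
Append remaining from right: [14]. Merged: [6, 7, 8, 10, 14, 14]

Final merged array: [6, 7, 8, 10, 14, 14]
Total comparisons: 5

The merged array is [6, 7, 8, 10, 14, 14], requiring 5 comparisons. The merge step runs in O(n) time where n is the total number of elements.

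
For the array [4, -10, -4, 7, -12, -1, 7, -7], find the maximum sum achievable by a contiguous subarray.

Using Kadane's algorithm on [4, -10, -4, 7, -12, -1, 7, -7]:

Scanning through the array:
Position 1 (value -10): max_ending_here = -6, max_so_far = 4
Position 2 (value -4): max_ending_here = -4, max_so_far = 4
Position 3 (value 7): max_ending_here = 7, max_so_far = 7
Position 4 (value -12): max_ending_here = -5, max_so_far = 7
Position 5 (value -1): max_ending_here = -1, max_so_far = 7
Position 6 (value 7): max_ending_here = 7, max_so_far = 7
Position 7 (value -7): max_ending_here = 0, max_so_far = 7

Maximum subarray: [7]
Maximum sum: 7

The maximum subarray is [7] with sum 7. This subarray runs from index 3 to index 3.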